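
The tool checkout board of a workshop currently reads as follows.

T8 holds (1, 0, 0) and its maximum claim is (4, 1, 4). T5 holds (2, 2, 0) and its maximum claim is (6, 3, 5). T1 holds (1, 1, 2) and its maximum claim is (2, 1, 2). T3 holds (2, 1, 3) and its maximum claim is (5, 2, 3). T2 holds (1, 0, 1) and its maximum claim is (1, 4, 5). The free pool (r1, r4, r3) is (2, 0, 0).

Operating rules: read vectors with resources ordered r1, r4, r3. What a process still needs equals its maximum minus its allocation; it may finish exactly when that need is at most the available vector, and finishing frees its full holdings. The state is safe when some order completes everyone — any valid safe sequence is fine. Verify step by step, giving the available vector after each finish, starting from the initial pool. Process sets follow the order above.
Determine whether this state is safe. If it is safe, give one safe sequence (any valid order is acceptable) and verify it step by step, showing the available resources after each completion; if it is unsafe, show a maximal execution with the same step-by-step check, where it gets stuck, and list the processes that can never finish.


SAFE, for example via the order T1, T3, T5, T8, T2.
Key observation: T3 marks the first exact bind of the order: its need (3, 1, 0) fits the free (3, 1, 2) with zero slack on a requested resource.
Check, step by step:
  pool = (2, 0, 0)
  run T1 (needs (1, 0, 0), free (2, 0, 0)); after release of (1, 1, 2) the pool is (3, 1, 2)
  run T3 (needs (3, 1, 0), free (3, 1, 2)); after release of (2, 1, 3) the pool is (5, 2, 5)
  run T5 (needs (4, 1, 5), free (5, 2, 5)); after release of (2, 2, 0) the pool is (7, 4, 5)
  run T8 (needs (3, 1, 4), free (7, 4, 5)); after release of (1, 0, 0) the pool is (8, 4, 5)
  run T2 (needs (0, 4, 4), free (8, 4, 5)); after release of (1, 0, 1) the pool is (9, 4, 6)


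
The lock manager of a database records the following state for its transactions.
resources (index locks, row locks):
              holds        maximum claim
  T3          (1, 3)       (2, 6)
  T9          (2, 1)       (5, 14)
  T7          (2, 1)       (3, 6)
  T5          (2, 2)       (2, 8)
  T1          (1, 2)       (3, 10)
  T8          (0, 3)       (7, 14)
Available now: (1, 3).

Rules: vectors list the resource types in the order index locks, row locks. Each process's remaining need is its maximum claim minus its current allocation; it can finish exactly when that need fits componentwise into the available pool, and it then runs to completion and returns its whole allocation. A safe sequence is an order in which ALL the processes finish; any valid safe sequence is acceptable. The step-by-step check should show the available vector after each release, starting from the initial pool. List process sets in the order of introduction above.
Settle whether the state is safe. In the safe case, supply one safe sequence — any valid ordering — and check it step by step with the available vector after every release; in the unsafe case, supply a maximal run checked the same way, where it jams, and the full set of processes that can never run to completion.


SAFE. One safe sequence: T3, T7, T5, T1, T8, T9.
Key observation: the first exact fit in this order is T3 — it needs (1, 3) with (1, 3) free, meeting a requested resource to the last unit.
Step-by-step check:
  pool = (1, 3)
  run T3 (needs (1, 3), free (1, 3)); after release of (1, 3) the pool is (2, 6)
  run T7 (needs (1, 5), free (2, 6)); after release of (2, 1) the pool is (4, 7)
  run T5 (needs (0, 6), free (4, 7)); after release of (2, 2) the pool is (6, 9)
  run T1 (needs (2, 8), free (6, 9)); after release of (1, 2) the pool is (7, 11)
  run T8 (needs (7, 11), free (7, 11)); after release of (0, 3) the pool is (7, 14)
  run T9 (needs (3, 13), free (7, 14)); after release of (2, 1) the pool is (9, 15)


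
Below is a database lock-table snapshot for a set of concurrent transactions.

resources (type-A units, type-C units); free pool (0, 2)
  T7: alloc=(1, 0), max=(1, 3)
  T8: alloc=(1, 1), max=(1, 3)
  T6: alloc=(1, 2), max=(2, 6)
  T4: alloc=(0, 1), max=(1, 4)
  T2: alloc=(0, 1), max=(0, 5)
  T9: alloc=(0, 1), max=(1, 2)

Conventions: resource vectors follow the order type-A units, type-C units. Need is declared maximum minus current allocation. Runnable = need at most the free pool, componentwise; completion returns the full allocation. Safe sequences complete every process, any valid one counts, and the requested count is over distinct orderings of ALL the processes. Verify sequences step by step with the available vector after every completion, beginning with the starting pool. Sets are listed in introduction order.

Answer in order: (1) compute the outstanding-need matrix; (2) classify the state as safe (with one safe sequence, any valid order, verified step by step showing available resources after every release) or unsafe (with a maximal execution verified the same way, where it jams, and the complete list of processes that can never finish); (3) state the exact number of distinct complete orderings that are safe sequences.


(1) Outstanding need per process (order type-A units, type-C units):
  T7: (0, 3)
  T8: (0, 2)
  T6: (1, 4)
  T4: (1, 3)
  T2: (0, 4)
  T9: (1, 1)
(2) SAFE — a valid safe sequence is T8, T9, T6, T7, T2, T4.
Key observation: T8 marks the first exact bind of the order: its need (0, 2) fits the free (0, 2) with zero slack on a requested resource.
Check, step by step:
  pool = (0, 2)
  run T8 (needs (0, 2), free (0, 2)); after release of (1, 1) the pool is (1, 3)
  run T9 (needs (1, 1), free (1, 3)); after release of (0, 1) the pool is (1, 4)
  run T6 (needs (1, 4), free (1, 4)); after release of (1, 2) the pool is (2, 6)
  run T7 (needs (0, 3), free (2, 6)); after release of (1, 0) the pool is (3, 6)
  run T2 (needs (0, 4), free (3, 6)); after release of (0, 1) the pool is (3, 7)
  run T4 (needs (1, 3), free (3, 7)); after release of (0, 1) the pool is (3, 8)
(3) Exactly 60 of the possible complete orderings are safe sequences.


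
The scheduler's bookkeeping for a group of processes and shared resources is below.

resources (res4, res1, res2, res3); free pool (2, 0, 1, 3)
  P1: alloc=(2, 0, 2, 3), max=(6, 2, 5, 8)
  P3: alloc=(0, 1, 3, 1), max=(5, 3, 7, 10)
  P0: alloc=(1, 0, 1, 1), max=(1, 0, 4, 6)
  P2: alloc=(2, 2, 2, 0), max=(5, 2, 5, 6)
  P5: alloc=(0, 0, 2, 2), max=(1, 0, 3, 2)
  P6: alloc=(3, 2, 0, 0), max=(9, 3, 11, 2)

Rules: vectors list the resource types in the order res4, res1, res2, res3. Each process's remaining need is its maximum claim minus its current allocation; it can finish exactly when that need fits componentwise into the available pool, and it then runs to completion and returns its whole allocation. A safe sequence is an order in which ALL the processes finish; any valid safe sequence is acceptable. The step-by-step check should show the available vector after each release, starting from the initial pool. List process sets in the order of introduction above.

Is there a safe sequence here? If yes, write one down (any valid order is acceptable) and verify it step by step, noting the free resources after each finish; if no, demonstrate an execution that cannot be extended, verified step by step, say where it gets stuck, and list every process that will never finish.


SAFE, for example via the order P5, P0, P2, P1, P3, P6.
Key observation: reading the order forward, P5 is the first process whose need (1, 0, 1, 0) meets the free pool (2, 0, 1, 3) exactly on a resource it requests.
Walking it through:
  pool = (2, 0, 1, 3)
  P5 needs (1, 0, 1, 0) <= (2, 0, 1, 3) -> finishes; pool += (0, 0, 2, 2) = (2, 0, 3, 5)
  P0 needs (0, 0, 3, 5) <= (2, 0, 3, 5) -> finishes; pool += (1, 0, 1, 1) = (3, 0, 4, 6)
  P2 needs (3, 0, 3, 6) <= (3, 0, 4, 6) -> finishes; pool += (2, 2, 2, 0) = (5, 2, 6, 6)
  P1 needs (4, 2, 3, 5) <= (5, 2, 6, 6) -> finishes; pool += (2, 0, 2, 3) = (7, 2, 8, 9)
  P3 needs (5, 2, 4, 9) <= (7, 2, 8, 9) -> finishes; pool += (0, 1, 3, 1) = (7, 3, 11, 10)
  P6 needs (6, 1, 11, 2) <= (7, 3, 11, 10) -> finishes; pool += (3, 2, 0, 0) = (10, 5, 11, 10)


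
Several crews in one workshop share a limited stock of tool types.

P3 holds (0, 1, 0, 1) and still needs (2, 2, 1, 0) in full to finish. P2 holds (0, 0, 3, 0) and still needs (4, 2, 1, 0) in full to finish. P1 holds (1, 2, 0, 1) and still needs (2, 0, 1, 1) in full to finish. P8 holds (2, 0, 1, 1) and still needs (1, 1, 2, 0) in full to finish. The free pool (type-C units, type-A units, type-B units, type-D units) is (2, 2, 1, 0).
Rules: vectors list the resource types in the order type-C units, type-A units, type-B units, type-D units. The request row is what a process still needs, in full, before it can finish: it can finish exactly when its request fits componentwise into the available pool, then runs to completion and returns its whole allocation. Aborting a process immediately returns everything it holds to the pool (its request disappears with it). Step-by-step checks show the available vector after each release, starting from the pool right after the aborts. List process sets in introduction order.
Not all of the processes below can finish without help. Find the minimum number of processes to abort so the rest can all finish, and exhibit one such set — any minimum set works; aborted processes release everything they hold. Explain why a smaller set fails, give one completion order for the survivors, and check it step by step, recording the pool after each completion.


Abort P8.
Key observation: the returned (2, 0, 1, 1) from P8 is what brings P2 — unrunnable before, under any order — into play at step 2.
Minimality: the empty abort set fails — the state is deadlocked as it stands.
Survivors finish in the order: P3, P2, P1. Step-by-step check (pool after the aborts first):
  pool = (4, 2, 2, 1)
  P3 needs (2, 2, 1, 0) <= (4, 2, 2, 1) -> finishes; pool += (0, 1, 0, 1) = (4, 3, 2, 2)
  P2 needs (4, 2, 1, 0) <= (4, 3, 2, 2) -> finishes; pool += (0, 0, 3, 0) = (4, 3, 5, 2)
  P1 needs (2, 0, 1, 1) <= (4, 3, 5, 2) -> finishes; pool += (1, 2, 0, 1) = (5, 5, 5, 3)


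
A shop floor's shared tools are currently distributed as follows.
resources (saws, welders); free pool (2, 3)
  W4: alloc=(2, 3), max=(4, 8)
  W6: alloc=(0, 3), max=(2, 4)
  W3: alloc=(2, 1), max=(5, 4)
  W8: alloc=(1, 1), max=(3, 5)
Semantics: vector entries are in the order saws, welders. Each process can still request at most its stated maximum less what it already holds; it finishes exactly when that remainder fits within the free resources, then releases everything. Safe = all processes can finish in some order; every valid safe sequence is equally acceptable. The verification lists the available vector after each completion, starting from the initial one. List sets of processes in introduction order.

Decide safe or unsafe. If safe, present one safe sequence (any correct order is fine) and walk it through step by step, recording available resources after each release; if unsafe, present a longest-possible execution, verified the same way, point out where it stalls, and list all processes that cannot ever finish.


SAFE, for example via the order W6, W8, W4, W3.
Key observation: the first exact fit in this order is W6 — it needs (2, 1) with (2, 3) free, meeting a requested resource to the last unit.
Step-by-step check:
  pool = (2, 3)
  W6: need (2, 1) fits (2, 3); releases (0, 3), pool now (2, 6)
  W8: need (2, 4) fits (2, 6); releases (1, 1), pool now (3, 7)
  W4: need (2, 5) fits (3, 7); releases (2, 3), pool now (5, 10)
  W3: need (3, 3) fits (5, 10); releases (2, 1), pool now (7, 11)


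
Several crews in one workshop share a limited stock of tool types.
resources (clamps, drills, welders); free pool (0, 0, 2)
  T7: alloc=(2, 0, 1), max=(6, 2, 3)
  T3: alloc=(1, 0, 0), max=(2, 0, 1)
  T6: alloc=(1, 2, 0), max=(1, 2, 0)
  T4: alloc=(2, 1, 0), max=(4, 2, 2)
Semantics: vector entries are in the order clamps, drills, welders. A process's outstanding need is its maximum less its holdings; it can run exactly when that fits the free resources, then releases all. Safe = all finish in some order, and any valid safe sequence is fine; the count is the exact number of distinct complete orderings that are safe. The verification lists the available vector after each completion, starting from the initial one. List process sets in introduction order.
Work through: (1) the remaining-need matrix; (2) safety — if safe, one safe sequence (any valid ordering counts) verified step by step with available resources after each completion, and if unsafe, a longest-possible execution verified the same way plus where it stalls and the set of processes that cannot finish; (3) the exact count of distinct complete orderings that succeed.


(1) Remaining need (order clamps, drills, welders):
  T7: (4, 2, 2)
  T3: (1, 0, 1)
  T6: (0, 0, 0)
  T4: (2, 1, 2)
(2) SAFE, for example via the order T6, T3, T4, T7.
Key observation: reading the order forward, T3 is the first process whose need (1, 0, 1) meets the free pool (1, 2, 2) exactly on a resource it requests.
Check, step by step:
  pool = (0, 0, 2)
  T6 needs (0, 0, 0) <= (0, 0, 2) -> finishes; pool += (1, 2, 0) = (1, 2, 2)
  T3 needs (1, 0, 1) <= (1, 2, 2) -> finishes; pool += (1, 0, 0) = (2, 2, 2)
  T4 needs (2, 1, 2) <= (2, 2, 2) -> finishes; pool += (2, 1, 0) = (4, 3, 2)
  T7 needs (4, 2, 2) <= (4, 3, 2) -> finishes; pool += (2, 0, 1) = (6, 3, 3)
(3) Exactly 1 of the possible complete orderings is a safe sequence.


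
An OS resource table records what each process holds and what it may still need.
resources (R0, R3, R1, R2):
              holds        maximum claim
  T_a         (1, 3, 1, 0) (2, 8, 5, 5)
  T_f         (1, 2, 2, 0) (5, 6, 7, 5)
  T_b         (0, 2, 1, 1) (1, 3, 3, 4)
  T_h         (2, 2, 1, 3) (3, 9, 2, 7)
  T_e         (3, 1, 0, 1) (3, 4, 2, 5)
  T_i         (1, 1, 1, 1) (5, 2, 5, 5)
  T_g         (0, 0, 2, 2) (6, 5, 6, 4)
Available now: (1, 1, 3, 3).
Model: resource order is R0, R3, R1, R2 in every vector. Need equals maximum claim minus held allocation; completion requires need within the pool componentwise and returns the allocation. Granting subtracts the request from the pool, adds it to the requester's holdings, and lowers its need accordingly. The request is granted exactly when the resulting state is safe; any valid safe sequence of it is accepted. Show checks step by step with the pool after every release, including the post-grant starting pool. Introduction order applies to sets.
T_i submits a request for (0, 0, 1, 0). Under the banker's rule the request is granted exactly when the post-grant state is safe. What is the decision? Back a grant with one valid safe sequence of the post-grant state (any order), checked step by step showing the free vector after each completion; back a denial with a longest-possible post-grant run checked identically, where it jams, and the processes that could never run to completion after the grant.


GRANT. The post-grant state is safe; one safe sequence: T_b, T_e, T_i, T_f, T_a, T_g, T_h.
Key observation: after the grant the pool drops to (1, 1, 2, 3), which still lets T_b finish first and unwind the rest.
Verifying the post-grant state step by step:
  pool = (1, 1, 2, 3)
  T_b needs (1, 1, 2, 3) <= (1, 1, 2, 3) -> finishes; pool += (0, 2, 1, 1) = (1, 3, 3, 4)
  T_e needs (0, 3, 2, 4) <= (1, 3, 3, 4) -> finishes; pool += (3, 1, 0, 1) = (4, 4, 3, 5)
  T_i needs (4, 1, 3, 4) <= (4, 4, 3, 5) -> finishes; pool += (1, 1, 2, 1) = (5, 5, 5, 6)
  T_f needs (4, 4, 5, 5) <= (5, 5, 5, 6) -> finishes; pool += (1, 2, 2, 0) = (6, 7, 7, 6)
  T_a needs (1, 5, 4, 5) <= (6, 7, 7, 6) -> finishes; pool += (1, 3, 1, 0) = (7, 10, 8, 6)
  T_g needs (6, 5, 4, 2) <= (7, 10, 8, 6) -> finishes; pool += (0, 0, 2, 2) = (7, 10, 10, 8)
  T_h needs (1, 7, 1, 4) <= (7, 10, 10, 8) -> finishes; pool += (2, 2, 1, 3) = (9, 12, 11, 11)


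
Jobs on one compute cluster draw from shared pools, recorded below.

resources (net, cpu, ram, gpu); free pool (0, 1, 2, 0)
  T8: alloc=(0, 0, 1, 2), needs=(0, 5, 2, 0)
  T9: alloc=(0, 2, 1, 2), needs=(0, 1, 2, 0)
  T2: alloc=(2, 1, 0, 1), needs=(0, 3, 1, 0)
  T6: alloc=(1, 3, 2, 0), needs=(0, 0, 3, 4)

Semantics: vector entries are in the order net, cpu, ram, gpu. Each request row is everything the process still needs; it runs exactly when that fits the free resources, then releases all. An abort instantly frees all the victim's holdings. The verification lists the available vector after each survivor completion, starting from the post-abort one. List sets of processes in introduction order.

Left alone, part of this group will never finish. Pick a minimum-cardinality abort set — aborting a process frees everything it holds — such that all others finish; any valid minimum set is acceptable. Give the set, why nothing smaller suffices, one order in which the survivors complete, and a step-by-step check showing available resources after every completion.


Abort T8.
Key observation: aborting T8 returns (0, 0, 1, 2), and T6 — hopeless before — runs at step 3 with the returned capacity in the pool.
Minimality: the empty abort set fails — the state is deadlocked as it stands.
Survivors finish in the order: T9, T2, T6. Step-by-step check (pool after the aborts first):
  pool = (0, 1, 3, 2)
  T9 needs (0, 1, 2, 0) <= (0, 1, 3, 2) -> finishes; pool += (0, 2, 1, 2) = (0, 3, 4, 4)
  T2 needs (0, 3, 1, 0) <= (0, 3, 4, 4) -> finishes; pool += (2, 1, 0, 1) = (2, 4, 4, 5)
  T6 needs (0, 0, 3, 4) <= (2, 4, 4, 5) -> finishes; pool += (1, 3, 2, 0) = (3, 7, 6, 5)


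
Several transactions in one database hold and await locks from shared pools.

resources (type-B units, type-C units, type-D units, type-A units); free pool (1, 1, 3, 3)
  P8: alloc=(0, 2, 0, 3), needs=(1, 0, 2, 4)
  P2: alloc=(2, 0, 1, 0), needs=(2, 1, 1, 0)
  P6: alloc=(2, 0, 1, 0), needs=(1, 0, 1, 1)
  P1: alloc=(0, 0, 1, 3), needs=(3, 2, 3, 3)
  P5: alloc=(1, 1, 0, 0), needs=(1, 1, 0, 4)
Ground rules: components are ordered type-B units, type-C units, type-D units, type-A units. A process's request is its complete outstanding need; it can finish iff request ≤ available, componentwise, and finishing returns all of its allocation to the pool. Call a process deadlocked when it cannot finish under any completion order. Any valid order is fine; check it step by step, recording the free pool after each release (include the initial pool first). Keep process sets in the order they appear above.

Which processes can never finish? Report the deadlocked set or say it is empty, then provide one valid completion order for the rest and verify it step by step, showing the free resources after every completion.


Deadlocked set: P8, P1 and P5.
Key observation: after P6, P2 the pool peaks at (5, 1, 5, 3), and each blocked process is short somewhere: P8 on type-A units; P1 on type-C units; P5 on type-A units.
The rest can finish in the order P6, P2. Check, step by step:
  pool = (1, 1, 3, 3)
  P6: need (1, 0, 1, 1) fits (1, 1, 3, 3); releases (2, 0, 1, 0), pool now (3, 1, 4, 3)
  P2: need (2, 1, 1, 0) fits (3, 1, 4, 3); releases (2, 0, 1, 0), pool now (5, 1, 5, 3)
The stuck group stays short no matter what:
  blocked: P8 wants (1, 0, 2, 4), pool (5, 1, 5, 3) — not enough type-A units
  blocked: P1 wants (3, 2, 3, 3), pool (5, 1, 5, 3) — not enough type-C units
  blocked: P5 wants (1, 1, 0, 4), pool (5, 1, 5, 3) — not enough type-A units


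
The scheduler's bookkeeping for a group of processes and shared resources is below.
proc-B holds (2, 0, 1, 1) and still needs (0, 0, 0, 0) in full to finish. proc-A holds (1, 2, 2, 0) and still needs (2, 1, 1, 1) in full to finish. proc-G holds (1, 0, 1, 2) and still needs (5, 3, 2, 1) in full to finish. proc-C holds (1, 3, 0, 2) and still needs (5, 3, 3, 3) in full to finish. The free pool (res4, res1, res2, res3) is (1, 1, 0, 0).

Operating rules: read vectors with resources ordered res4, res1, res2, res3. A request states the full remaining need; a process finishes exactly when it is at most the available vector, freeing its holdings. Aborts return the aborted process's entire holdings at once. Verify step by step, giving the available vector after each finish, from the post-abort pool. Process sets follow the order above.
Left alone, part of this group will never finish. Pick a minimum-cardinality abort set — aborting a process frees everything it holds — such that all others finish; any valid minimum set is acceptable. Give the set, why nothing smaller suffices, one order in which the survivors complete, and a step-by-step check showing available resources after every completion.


The answer: abort proc-G.
Key observation: proc-C could never have finished before the abort; with (1, 0, 1, 2) returned by proc-G, it fits at step 3.
Minimality: the empty abort set fails — the state is deadlocked as it stands.
One survivor order: proc-B, proc-A, proc-C. Step-by-step check (post-abort pool first):
  pool = (2, 1, 1, 2)
  proc-B needs (0, 0, 0, 0) <= (2, 1, 1, 2) -> finishes; pool += (2, 0, 1, 1) = (4, 1, 2, 3)
  proc-A needs (2, 1, 1, 1) <= (4, 1, 2, 3) -> finishes; pool += (1, 2, 2, 0) = (5, 3, 4, 3)
  proc-C needs (5, 3, 3, 3) <= (5, 3, 4, 3) -> finishes; pool += (1, 3, 0, 2) = (6, 6, 4, 5)


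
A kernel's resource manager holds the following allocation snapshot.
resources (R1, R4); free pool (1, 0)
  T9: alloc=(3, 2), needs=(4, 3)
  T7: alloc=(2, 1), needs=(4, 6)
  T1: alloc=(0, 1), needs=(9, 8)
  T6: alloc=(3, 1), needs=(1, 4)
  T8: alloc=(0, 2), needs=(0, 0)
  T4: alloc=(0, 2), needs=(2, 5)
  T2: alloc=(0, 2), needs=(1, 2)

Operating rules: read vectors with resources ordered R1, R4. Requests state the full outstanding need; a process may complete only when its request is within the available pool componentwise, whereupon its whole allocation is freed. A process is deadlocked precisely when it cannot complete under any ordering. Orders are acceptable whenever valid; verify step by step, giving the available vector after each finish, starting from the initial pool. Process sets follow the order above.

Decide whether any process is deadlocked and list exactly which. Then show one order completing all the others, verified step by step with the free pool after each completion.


Nothing here is deadlocked.
Key observation: T8 fits the free pool immediately, and its release cascades until everyone finishes.
One completion order for the rest: T8, T2, T6, T4, T7, T9, T1. Step-by-step check:
  pool = (1, 0)
  T8: need (0, 0) fits (1, 0); releases (0, 2), pool now (1, 2)
  T2: need (1, 2) fits (1, 2); releases (0, 2), pool now (1, 4)
  T6: need (1, 4) fits (1, 4); releases (3, 1), pool now (4, 5)
  T4: need (2, 5) fits (4, 5); releases (0, 2), pool now (4, 7)
  T7: need (4, 6) fits (4, 7); releases (2, 1), pool now (6, 8)
  T9: need (4, 3) fits (6, 8); releases (3, 2), pool now (9, 10)
  T1: need (9, 8) fits (9, 10); releases (0, 1), pool now (9, 11)


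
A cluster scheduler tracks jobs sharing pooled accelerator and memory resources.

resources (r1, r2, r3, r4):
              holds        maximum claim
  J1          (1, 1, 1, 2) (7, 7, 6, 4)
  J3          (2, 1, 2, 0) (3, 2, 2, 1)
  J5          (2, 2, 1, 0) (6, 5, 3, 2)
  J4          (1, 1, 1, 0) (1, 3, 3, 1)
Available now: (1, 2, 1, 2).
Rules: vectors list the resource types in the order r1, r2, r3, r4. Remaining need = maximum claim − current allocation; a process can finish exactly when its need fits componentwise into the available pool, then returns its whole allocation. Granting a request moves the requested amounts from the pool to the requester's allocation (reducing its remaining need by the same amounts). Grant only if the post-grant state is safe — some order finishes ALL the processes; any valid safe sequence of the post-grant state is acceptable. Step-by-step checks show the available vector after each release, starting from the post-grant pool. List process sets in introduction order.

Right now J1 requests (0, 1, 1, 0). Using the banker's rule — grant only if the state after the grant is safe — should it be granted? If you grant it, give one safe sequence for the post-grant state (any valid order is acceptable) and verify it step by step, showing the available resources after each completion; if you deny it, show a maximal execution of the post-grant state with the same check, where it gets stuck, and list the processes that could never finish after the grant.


GRANT. The post-grant state is safe; one safe sequence: J3, J4, J5, J1.
Key observation: after the grant the pool drops to (1, 1, 0, 2), which still lets J3 finish first and unwind the rest.
Check on the post-grant state, step by step:
  pool = (1, 1, 0, 2)
  J3 needs (1, 1, 0, 1) <= (1, 1, 0, 2) -> finishes; pool += (2, 1, 2, 0) = (3, 2, 2, 2)
  J4 needs (0, 2, 2, 1) <= (3, 2, 2, 2) -> finishes; pool += (1, 1, 1, 0) = (4, 3, 3, 2)
  J5 needs (4, 3, 2, 2) <= (4, 3, 3, 2) -> finishes; pool += (2, 2, 1, 0) = (6, 5, 4, 2)
  J1 needs (6, 5, 4, 2) <= (6, 5, 4, 2) -> finishes; pool += (1, 2, 2, 2) = (7, 7, 6, 4)


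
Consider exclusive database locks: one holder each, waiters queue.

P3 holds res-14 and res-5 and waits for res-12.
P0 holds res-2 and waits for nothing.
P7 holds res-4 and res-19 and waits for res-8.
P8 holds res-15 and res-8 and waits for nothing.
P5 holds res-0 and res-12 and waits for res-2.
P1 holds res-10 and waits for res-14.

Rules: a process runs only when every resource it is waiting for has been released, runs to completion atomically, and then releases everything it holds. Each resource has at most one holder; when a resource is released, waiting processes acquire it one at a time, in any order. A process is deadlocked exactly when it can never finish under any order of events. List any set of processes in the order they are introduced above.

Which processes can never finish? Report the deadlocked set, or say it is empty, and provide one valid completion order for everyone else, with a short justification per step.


The deadlocked set is empty.
Key observation: the wait relation is loop-free; peeling off processes with no waits unwinds the whole state.
A valid finishing order for the others: P0, P5, P8, P3, P1, P7.
Walking it through:
  P0: no waits; runs immediately, freeing res-2
  P5: everything it awaited (res-2) is free; runs, freeing res-0 and res-12
  P8: no waits; runs immediately, freeing res-15 and res-8
  P3: everything it awaited (res-12) is free; runs, freeing res-14 and res-5
  P1: everything it awaited (res-14) is free; runs, freeing res-10
  P7: everything it awaited (res-8) is free; runs, freeing res-4 and res-19


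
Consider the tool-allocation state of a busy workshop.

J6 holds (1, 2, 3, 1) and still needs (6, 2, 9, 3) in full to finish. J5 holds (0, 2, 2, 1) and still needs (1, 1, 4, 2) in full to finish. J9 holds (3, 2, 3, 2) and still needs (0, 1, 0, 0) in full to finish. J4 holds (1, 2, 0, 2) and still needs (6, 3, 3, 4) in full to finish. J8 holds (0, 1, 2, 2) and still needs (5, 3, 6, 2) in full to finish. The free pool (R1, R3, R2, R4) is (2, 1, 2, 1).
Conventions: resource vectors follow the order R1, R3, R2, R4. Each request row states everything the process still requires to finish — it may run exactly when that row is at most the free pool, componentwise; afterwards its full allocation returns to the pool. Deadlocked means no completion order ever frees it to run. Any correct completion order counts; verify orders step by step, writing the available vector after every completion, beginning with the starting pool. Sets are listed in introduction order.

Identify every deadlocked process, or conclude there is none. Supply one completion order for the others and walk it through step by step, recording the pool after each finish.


The deadlocked set is J6 and J4.
Key observation: after J9, J5, J8 complete, (5, 6, 9, 6) is the best the pool ever gets, yet each leftover process wants more R1.
One completion order for the rest: J9, J5, J8. Walking it through:
  pool = (2, 1, 2, 1)
  run J9 (needs (0, 1, 0, 0), free (2, 1, 2, 1)); after release of (3, 2, 3, 2) the pool is (5, 3, 5, 3)
  run J5 (needs (1, 1, 4, 2), free (5, 3, 5, 3)); after release of (0, 2, 2, 1) the pool is (5, 5, 7, 4)
  run J8 (needs (5, 3, 6, 2), free (5, 5, 7, 4)); after release of (0, 1, 2, 2) the pool is (5, 6, 9, 6)
The stuck group stays short no matter what:
  J6 cannot run: need (6, 2, 9, 3) vs free (5, 6, 9, 6) (insufficient R1)
  J4 cannot run: need (6, 3, 3, 4) vs free (5, 6, 9, 6) (insufficient R1)


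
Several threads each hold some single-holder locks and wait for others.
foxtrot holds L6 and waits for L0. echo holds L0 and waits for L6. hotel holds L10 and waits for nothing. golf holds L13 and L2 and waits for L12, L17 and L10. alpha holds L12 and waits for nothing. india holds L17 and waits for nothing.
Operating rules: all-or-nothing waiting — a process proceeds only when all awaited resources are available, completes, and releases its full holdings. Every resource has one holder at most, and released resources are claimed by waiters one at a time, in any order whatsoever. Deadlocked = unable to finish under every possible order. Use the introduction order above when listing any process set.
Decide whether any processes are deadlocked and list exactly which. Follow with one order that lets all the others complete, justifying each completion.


Deadlocked: foxtrot and echo.
Key observation: along foxtrot -> echo -> foxtrot, each member waits on what the next one holds — a deadlock; no other process is dragged down with it.
One completion order for the rest: alpha, hotel, india, golf.
Walking it through:
  alpha: no waits; runs immediately, freeing L12
  hotel: no waits; runs immediately, freeing L10
  india: no waits; runs immediately, freeing L17
  run golf (all its waits — L12, L17 and L10 — are resolved); releases L13 and L2


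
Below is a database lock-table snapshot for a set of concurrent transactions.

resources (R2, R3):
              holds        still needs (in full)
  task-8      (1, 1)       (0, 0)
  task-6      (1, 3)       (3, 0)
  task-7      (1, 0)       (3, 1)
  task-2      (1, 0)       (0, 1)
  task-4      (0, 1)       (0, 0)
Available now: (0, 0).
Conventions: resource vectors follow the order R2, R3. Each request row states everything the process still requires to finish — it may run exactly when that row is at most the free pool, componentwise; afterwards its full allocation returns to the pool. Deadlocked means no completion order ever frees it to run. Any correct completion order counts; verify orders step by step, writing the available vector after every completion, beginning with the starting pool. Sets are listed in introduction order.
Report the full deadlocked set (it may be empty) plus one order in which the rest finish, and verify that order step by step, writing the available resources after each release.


Deadlocked: task-6 and task-7.
Key observation: the pool after task-4, task-8, task-2 is (2, 2); every surviving request exceeds it in R2, so progress ends there.
One completion order for the rest: task-4, task-8, task-2. Step-by-step check:
  pool = (0, 0)
  task-4: need (0, 0) fits (0, 0); releases (0, 1), pool now (0, 1)
  task-8: need (0, 0) fits (0, 1); releases (1, 1), pool now (1, 2)
  task-2: need (0, 1) fits (1, 2); releases (1, 0), pool now (2, 2)
The stuck group stays short no matter what:
  blocked: task-6 wants (3, 0), pool (2, 2) — not enough R2
  blocked: task-7 wants (3, 1), pool (2, 2) — not enough R2


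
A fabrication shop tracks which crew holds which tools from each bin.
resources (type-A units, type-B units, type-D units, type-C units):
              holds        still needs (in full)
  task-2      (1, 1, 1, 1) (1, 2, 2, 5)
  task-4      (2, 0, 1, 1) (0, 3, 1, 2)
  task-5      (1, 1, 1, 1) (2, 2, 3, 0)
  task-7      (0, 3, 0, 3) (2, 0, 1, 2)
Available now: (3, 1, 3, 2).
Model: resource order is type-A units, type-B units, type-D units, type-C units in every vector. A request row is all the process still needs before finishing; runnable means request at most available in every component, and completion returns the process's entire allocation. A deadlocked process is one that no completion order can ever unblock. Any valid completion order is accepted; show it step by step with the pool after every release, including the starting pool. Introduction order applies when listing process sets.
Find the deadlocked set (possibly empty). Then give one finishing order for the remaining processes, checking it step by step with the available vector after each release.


Nothing here is deadlocked.
Key observation: beginning at task-7, releases accumulate fast enough that every process eventually fits.
One completion order for the rest: task-7, task-2, task-5, task-4. Verifying each step:
  pool = (3, 1, 3, 2)
  task-7: need (2, 0, 1, 2) fits (3, 1, 3, 2); releases (0, 3, 0, 3), pool now (3, 4, 3, 5)
  task-2: need (1, 2, 2, 5) fits (3, 4, 3, 5); releases (1, 1, 1, 1), pool now (4, 5, 4, 6)
  task-5: need (2, 2, 3, 0) fits (4, 5, 4, 6); releases (1, 1, 1, 1), pool now (5, 6, 5, 7)
  task-4: need (0, 3, 1, 2) fits (5, 6, 5, 7); releases (2, 0, 1, 1), pool now (7, 6, 6, 8)


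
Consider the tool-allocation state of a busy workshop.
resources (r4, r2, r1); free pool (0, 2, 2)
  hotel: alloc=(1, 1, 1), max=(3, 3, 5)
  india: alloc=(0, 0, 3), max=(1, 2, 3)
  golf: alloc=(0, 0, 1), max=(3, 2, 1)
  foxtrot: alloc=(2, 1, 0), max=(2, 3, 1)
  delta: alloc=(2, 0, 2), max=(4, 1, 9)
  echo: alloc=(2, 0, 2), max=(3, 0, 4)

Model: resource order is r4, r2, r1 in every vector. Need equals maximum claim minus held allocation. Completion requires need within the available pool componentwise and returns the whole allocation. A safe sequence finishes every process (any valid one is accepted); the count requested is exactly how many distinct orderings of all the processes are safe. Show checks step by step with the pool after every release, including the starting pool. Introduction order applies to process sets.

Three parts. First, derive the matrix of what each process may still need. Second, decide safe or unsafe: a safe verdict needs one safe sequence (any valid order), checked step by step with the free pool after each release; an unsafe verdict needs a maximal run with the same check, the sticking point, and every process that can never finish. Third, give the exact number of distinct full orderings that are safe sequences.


(1) Remaining need (order r4, r2, r1):
  hotel: (2, 2, 4)
  india: (1, 2, 0)
  golf: (3, 2, 0)
  foxtrot: (0, 2, 1)
  delta: (2, 1, 7)
  echo: (1, 0, 2)
(2) SAFE — a valid safe sequence is foxtrot, echo, india, golf, delta, hotel.
Key observation: reading the order forward, foxtrot is the first process whose need (0, 2, 1) meets the free pool (0, 2, 2) exactly on a resource it requests.
Step-by-step check:
  pool = (0, 2, 2)
  run foxtrot (needs (0, 2, 1), free (0, 2, 2)); after release of (2, 1, 0) the pool is (2, 3, 2)
  run echo (needs (1, 0, 2), free (2, 3, 2)); after release of (2, 0, 2) the pool is (4, 3, 4)
  run india (needs (1, 2, 0), free (4, 3, 4)); after release of (0, 0, 3) the pool is (4, 3, 7)
  run golf (needs (3, 2, 0), free (4, 3, 7)); after release of (0, 0, 1) the pool is (4, 3, 8)
  run delta (needs (2, 1, 7), free (4, 3, 8)); after release of (2, 0, 2) the pool is (6, 3, 10)
  run hotel (needs (2, 2, 4), free (6, 3, 10)); after release of (1, 1, 1) the pool is (7, 4, 11)
(3) Exactly 22 of the possible complete orderings are safe sequences.


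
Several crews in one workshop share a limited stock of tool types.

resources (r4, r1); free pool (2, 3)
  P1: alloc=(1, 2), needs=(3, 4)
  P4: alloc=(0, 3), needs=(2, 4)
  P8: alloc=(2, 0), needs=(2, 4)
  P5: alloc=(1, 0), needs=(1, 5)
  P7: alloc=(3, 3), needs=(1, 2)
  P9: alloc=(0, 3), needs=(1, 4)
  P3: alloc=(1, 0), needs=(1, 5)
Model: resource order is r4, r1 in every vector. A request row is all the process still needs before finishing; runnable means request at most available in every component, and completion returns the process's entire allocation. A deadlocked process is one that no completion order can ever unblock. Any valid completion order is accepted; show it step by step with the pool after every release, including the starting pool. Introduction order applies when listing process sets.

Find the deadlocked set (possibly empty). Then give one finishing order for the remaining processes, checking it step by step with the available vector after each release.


No process is deadlocked.
Key observation: the pool covers P7 at once, and every later process fits after earlier releases.
A valid finishing order for the others: P7, P3, P5, P4, P8, P1, P9. Verifying each step:
  pool = (2, 3)
  P7: need (1, 2) fits (2, 3); releases (3, 3), pool now (5, 6)
  P3: need (1, 5) fits (5, 6); releases (1, 0), pool now (6, 6)
  P5: need (1, 5) fits (6, 6); releases (1, 0), pool now (7, 6)
  P4: need (2, 4) fits (7, 6); releases (0, 3), pool now (7, 9)
  P8: need (2, 4) fits (7, 9); releases (2, 0), pool now (9, 9)
  P1: need (3, 4) fits (9, 9); releases (1, 2), pool now (10, 11)
  P9: need (1, 4) fits (10, 11); releases (0, 3), pool now (10, 14)


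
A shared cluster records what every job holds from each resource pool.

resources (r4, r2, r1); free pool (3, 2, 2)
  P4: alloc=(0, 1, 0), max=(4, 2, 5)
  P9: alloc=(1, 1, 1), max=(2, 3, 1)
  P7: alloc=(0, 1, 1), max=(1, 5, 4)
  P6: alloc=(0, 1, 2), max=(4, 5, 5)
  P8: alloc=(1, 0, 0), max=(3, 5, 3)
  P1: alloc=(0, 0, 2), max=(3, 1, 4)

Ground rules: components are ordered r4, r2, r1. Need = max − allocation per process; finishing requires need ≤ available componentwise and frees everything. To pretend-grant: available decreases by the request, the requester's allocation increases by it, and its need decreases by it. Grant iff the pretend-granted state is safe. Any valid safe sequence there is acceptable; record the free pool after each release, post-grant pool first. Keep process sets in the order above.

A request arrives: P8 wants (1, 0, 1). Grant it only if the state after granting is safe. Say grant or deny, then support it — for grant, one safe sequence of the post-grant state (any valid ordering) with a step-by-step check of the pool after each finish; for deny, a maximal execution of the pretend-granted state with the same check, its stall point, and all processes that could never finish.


DENY. Granting would leave the state unsafe.
Key observation: after P9, P1 the pool peaks at (3, 3, 4), and each blocked process is short somewhere: P4 on r4, r1; P7 on r2; P6 on r4, r2; P8 on r2.
After a pretend grant, a maximal execution: P9, P1 — then nothing else fits. Walking it through:
  pool = (2, 2, 1)
  P9: need (1, 2, 0) fits (2, 2, 1); releases (1, 1, 1), pool now (3, 3, 2)
  P1: need (3, 1, 2) fits (3, 3, 2); releases (0, 0, 2), pool now (3, 3, 4)
  P4 cannot run: need (4, 1, 5) vs free (3, 3, 4) (insufficient r4 and r1)
  P7 cannot run: need (1, 4, 3) vs free (3, 3, 4) (insufficient r2)
  P6 cannot run: need (4, 4, 3) vs free (3, 3, 4) (insufficient r4 and r2)
  P8 cannot run: need (1, 5, 2) vs free (3, 3, 4) (insufficient r2)
Processes that could never finish after the grant: P4, P7, P6 and P8.


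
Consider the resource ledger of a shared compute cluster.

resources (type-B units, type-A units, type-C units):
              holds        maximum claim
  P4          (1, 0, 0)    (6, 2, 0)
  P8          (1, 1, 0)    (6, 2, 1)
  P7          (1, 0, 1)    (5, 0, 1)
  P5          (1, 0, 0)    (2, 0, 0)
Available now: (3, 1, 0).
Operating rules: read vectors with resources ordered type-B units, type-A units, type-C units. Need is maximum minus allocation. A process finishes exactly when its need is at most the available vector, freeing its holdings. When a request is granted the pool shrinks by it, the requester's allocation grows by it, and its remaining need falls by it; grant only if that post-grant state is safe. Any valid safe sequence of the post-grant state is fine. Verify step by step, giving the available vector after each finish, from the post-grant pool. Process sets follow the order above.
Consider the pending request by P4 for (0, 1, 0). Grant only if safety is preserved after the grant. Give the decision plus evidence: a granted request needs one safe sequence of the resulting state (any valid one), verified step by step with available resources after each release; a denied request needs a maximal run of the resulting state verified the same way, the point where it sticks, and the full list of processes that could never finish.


DENY: after the grant no complete ordering would exist.
Key observation: P5, P7 can finish, but then (5, 0, 1) is all there is, and the blocked group's type-A units demands exceed it.
On the post-grant state, P5, P7 is a maximal run — nothing extends it. Walking it through:
  pool = (3, 0, 0)
  P5 needs (1, 0, 0) <= (3, 0, 0) -> finishes; pool += (1, 0, 0) = (4, 0, 0)
  P7 needs (4, 0, 0) <= (4, 0, 0) -> finishes; pool += (1, 0, 1) = (5, 0, 1)
  P4 still needs (5, 1, 0) but only (5, 0, 1) is free — short on type-A units
  P8 still needs (5, 1, 1) but only (5, 0, 1) is free — short on type-A units
Post-grant, the permanently blocked set is P4 and P8.
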